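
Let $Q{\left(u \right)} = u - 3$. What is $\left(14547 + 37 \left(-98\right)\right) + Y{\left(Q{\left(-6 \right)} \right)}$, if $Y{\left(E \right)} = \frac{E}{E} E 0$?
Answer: $10921$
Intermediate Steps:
$Q{\left(u \right)} = -3 + u$
$Y{\left(E \right)} = 0$ ($Y{\left(E \right)} = 1 E 0 = E 0 = 0$)
$\left(14547 + 37 \left(-98\right)\right) + Y{\left(Q{\left(-6 \right)} \right)} = \left(14547 + 37 \left(-98\right)\right) + 0 = \left(14547 - 3626\right) + 0 = 10921 + 0 = 10921$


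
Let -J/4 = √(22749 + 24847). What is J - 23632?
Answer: -23632 - 8*√11899 ≈ -24505.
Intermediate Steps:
J = -8*√11899 (J = -4*√(22749 + 24847) = -8*√11899 ≈ -872.66)
J - 23632 = -8*√11899 - 23632 = -23632 - 8*√11899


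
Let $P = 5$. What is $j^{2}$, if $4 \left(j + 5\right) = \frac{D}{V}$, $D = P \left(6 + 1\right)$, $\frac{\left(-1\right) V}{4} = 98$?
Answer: $\frac{1265625}{50176} \approx 25.224$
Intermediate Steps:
$V = -392$ ($V = \left(-4\right) 98 = -392$)
$D = 35$ ($D = 5 \left(6 + 1\right) = 5 \cdot 7 = 35$)
$j = - \frac{1125}{224}$ ($j = -5 + \frac{35 \frac{1}{-392}}{4} = -5 + \frac{35 \left(- \frac{1}{392}\right)}{4} = -5 + \frac{1}{4} \left(- \frac{5}{56}\right) = -5 - \frac{5}{224} = - \frac{1125}{224} \approx -5.0223$)
$j^{2} = \left(- \frac{1125}{224}\right)^{2} = \frac{1265625}{50176}$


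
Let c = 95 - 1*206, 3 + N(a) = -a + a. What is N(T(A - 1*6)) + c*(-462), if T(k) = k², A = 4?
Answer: 51279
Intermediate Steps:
N(a) = -3 (N(a) = -3 + (-a + a) = -3 + 0 = -3)
c = -111 (c = 95 - 206 = -111)
N(T(A - 1*6)) + c*(-462) = -3 - 111*(-462) = -3 + 51282 = 51279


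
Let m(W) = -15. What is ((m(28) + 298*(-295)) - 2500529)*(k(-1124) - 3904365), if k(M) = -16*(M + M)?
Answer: 10013167688238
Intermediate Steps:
k(M) = -32*M
((m(28) + 298*(-295)) - 2500529)*(k(-1124) - 3904365) = ((-15 + 298*(-295)) - 2500529)*(-32*(-1124) - 3904365) = ((-15 - 87910) - 2500529)*(35968 - 3904365) = (-87925 - 2500529)*(-3868397) = -2588454*(-3868397) = 10013167688238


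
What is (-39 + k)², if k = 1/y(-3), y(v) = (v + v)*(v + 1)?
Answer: 218089/144 ≈ 1514.5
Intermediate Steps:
y(v) = 2*v*(1 + v) (y(v) = (2*v)*(1 + v) = 2*v*(1 + v))
k = 1/12 (k = 1/(2*(-3)*(1 - 3)) = 1/(2*(-3)*(-2)) = 1/12 ≈ 0.083333)
(-39 + k)² = (-39 + 1/12)² = (-467/12)² = 218089/144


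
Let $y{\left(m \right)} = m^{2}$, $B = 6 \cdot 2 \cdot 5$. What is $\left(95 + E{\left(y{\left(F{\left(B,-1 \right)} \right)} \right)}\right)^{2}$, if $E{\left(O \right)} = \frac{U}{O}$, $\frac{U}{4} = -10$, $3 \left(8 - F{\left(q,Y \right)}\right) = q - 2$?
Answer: $\frac{748843225}{83521} \approx 8965.9$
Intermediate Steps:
$B = 60$ ($B = 12 \cdot 5 = 60$)
$F{\left(q,Y \right)} = \frac{26}{3} - \frac{q}{3}$ ($F{\left(q,Y \right)} = 8 - \frac{q - 2}{3} = 8 - \frac{-2 + q}{3} = 8 - \left(- \frac{2}{3} + \frac{q}{3}\right) = \frac{26}{3} - \frac{q}{3}$)
$U = -40$ ($U = 4 \left(-10\right) = -40$)
$E{\left(O \right)} = - \frac{40}{O}$
$\left(95 + E{\left(y{\left(F{\left(B,-1 \right)} \right)} \right)}\right)^{2} = \left(95 - \frac{40}{\left(\frac{26}{3} - 20\right)^{2}}\right)^{2} = \left(95 - \frac{40}{\left(- \frac{34}{3}\right)^{2}}\right)^{2} = \left(95 - \frac{40}{\frac{1156}{9}}\right)^{2} = \left(95 - \frac{90}{289}\right)^{2} = \left(\frac{27365}{289}\right)^{2} = \frac{748843225}{83521}$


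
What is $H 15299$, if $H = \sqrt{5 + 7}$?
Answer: $30598 \sqrt{3} \approx 52997.0$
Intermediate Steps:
$H = 2 \sqrt{3}$ ($H = \sqrt{12} = 2 \sqrt{3} \approx 3.4641$)
$H 15299 = 2 \sqrt{3} \cdot 15299 = 30598 \sqrt{3}$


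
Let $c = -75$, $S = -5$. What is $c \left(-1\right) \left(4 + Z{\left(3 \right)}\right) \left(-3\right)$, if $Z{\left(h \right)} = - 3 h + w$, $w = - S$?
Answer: $0$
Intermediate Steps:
$w = 5$ ($w = \left(-1\right) \left(-5\right) = 5$)
$Z{\left(h \right)} = 5 - 3 h$ ($Z{\left(h \right)} = - 3 h + 5 = 5 - 3 h$)
$c \left(-1\right) \left(4 + Z{\left(3 \right)}\right) \left(-3\right) = \left(-75\right) \left(-1\right) \left(4 + \left(5 - 9\right)\right) \left(-3\right) = 75 \left(4 + \left(5 - 9\right)\right) \left(-3\right) = 75 \left(4 - 4\right) \left(-3\right) = 75 \cdot 0 \left(-3\right) = 75 \cdot 0 = 0$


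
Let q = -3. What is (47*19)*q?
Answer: -2679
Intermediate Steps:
(47*19)*q = (47*19)*(-3) = 893*(-3) = -2679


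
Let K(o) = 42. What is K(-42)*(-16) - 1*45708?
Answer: -46380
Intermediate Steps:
K(-42)*(-16) - 1*45708 = 42*(-16) - 1*45708 = -672 - 45708 = -46380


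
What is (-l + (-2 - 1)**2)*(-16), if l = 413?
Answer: 6464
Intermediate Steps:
(-l + (-2 - 1)**2)*(-16) = (-1*413 + (-2 - 1)**2)*(-16) = (-413 + (-3)**2)*(-16) = (-413 + 9)*(-16) = -404*(-16) = 6464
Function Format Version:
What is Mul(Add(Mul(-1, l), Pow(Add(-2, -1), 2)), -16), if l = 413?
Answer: 6464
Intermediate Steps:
Mul(Add(Mul(-1, l), Pow(Add(-2, -1), 2)), -16) = Mul(Add(Mul(-1, 413), Pow(Add(-2, -1), 2)), -16) = Mul(Add(-413, Pow(-3, 2)), -16) = Mul(Add(-413, 9), -16) = Mul(-404, -16) = 6464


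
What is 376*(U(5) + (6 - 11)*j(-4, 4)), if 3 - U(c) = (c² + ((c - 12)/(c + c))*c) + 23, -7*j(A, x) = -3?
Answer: -114868/7 ≈ -16410.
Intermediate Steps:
j(A, x) = 3/7 (j(A, x) = -⅐*(-3) = 3/7)
U(c) = -14 - c² - c/2 (U(c) = 3 - ((c² + ((c - 12)/(c + c))*c) + 23) = 3 - ((c² + ((-12 + c)/((2*c)))*c) + 23) = 3 - ((c² + ((-12 + c)*(1/(2*c)))*c) + 23) = 3 - ((c² + ((-12 + c)/(2*c))*c) + 23) = 3 - ((c² + (-6 + c/2)) + 23) = 3 - ((-6 + c² + c/2) + 23) = 3 - (17 + c² + c/2) = 3 + (-17 - c² - c/2) = -14 - c² - c/2)
376*(U(5) + (6 - 11)*j(-4, 4)) = 376*((-14 - 1*5² - ½*5) + (6 - 11)*(3/7)) = 376*((-14 - 1*25 - 5/2) - 5*3/7) = 376*((-14 - 25 - 5/2) - 15/7) = 376*(-83/2 - 15/7) = 376*(-611/14) = -114868/7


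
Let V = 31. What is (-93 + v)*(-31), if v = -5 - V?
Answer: 3999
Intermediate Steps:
v = -36 (v = -5 - 1*31 = -5 - 31 = -36)
(-93 + v)*(-31) = (-93 - 36)*(-31) = -129*(-31) = 3999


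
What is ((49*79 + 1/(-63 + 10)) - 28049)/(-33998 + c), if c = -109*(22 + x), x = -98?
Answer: 1281435/1362842 ≈ 0.94027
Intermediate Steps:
c = 8284 (c = -109*(22 - 98) = -109*(-76) = 8284)
((49*79 + 1/(-63 + 10)) - 28049)/(-33998 + c) = ((49*79 + 1/(-63 + 10)) - 28049)/(-33998 + 8284) = ((3871 + 1/(-53)) - 28049)/(-25714) = ((3871 - 1/53) - 28049)*(-1/25714) = (205162/53 - 28049)*(-1/25714) = -1281435/53*(-1/25714) = 1281435/1362842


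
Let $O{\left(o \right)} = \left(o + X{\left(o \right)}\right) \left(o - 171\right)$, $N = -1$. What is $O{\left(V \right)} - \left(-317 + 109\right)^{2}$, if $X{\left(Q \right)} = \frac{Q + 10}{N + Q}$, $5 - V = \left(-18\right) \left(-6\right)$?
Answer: $- \frac{794925}{52} \approx -15287.0$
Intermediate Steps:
$V = -103$ ($V = 5 - \left(-18\right) \left(-6\right) = 5 - 108 = -103$)
$X{\left(Q \right)} = \frac{10 + Q}{-1 + Q}$ ($X{\left(Q \right)} = \frac{Q + 10}{-1 + Q} = \frac{10 + Q}{-1 + Q}$)
$O{\left(o \right)} = \left(-171 + o\right) \left(o + \frac{10 + o}{-1 + o}\right)$ ($O{\left(o \right)} = \left(o + \frac{10 + o}{-1 + o}\right) \left(o - 171\right) = \left(o + \frac{10 + o}{-1 + o}\right) \left(-171 + o\right) = \left(-171 + o\right) \left(o + \frac{10 + o}{-1 + o}\right)$)
$O{\left(V \right)} - \left(-317 + 109\right)^{2} = \frac{-1710 + \left(-103\right)^{3} - 171 \left(-103\right)^{2} + 10 \left(-103\right)}{-1 - 103} - \left(-317 + 109\right)^{2} = \frac{-1710 - 1092727 - 1814139 - 1030}{-104} - \left(-208\right)^{2} = - \frac{-1710 - 1092727 - 1814139 - 1030}{104} - 43264 = \left(- \frac{1}{104}\right) \left(-2909606\right) - 43264 = \frac{1454803}{52} - 43264 = - \frac{794925}{52}$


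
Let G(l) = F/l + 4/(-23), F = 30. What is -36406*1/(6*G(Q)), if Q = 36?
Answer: -837338/91 ≈ -9201.5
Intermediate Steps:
G(l) = -4/23 + 30/l (G(l) = 30/l + 4/(-23) = 30/l + 4*(-1/23) = 30/l - 4/23 = -4/23 + 30/l)
-36406*1/(6*G(Q)) = -36406*1/(6*(-4/23 + 30/36)) = -36406*1/(6*(-4/23 + 30*(1/36))) = -36406*1/(6*(-4/23 + 5/6)) = -36406/((91/138)*6) = -36406/91/23 = -36406*23/91 = -837338/91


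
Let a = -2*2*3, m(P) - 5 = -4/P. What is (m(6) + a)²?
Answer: 529/9 ≈ 58.778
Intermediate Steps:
m(P) = 5 - 4/P
a = -12 (a = -4*3 = -12)
(m(6) + a)² = ((5 - 4/6) - 12)² = ((5 - 4*⅙) - 12)² = ((5 - ⅔) - 12)² = (13/3 - 12)² = (-23/3)² = 529/9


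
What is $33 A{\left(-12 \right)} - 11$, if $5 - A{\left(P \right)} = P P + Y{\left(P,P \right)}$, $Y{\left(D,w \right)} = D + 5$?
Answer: $-4367$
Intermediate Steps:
$Y{\left(D,w \right)} = 5 + D$
$A{\left(P \right)} = - P - P^{2}$ ($A{\left(P \right)} = 5 - \left(P P + \left(5 + P\right)\right) = 5 - \left(P^{2} + \left(5 + P\right)\right) = 5 - \left(5 + P + P^{2}\right) = - P - P^{2}$)
$33 A{\left(-12 \right)} - 11 = 33 \left(- 12 \left(-1 - -12\right)\right) - 11 = 33 \left(- 12 \left(-1 + 12\right)\right) - 11 = 33 \left(\left(-12\right) 11\right) - 11 = 33 \left(-132\right) - 11 = -4356 - 11 = -4367$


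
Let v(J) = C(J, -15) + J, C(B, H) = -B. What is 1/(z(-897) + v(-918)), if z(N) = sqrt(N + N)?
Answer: -I*sqrt(1794)/1794 ≈ -0.02361*I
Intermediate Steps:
z(N) = sqrt(2)*sqrt(N) (z(N) = sqrt(2*N) = sqrt(2)*sqrt(N))
v(J) = 0 (v(J) = -J + J = 0)
1/(z(-897) + v(-918)) = 1/(sqrt(2)*sqrt(-897) + 0) = 1/(sqrt(2)*(I*sqrt(897)) + 0) = 1/(I*sqrt(1794) + 0) = 1/(I*sqrt(1794)) = -I*sqrt(1794)/1794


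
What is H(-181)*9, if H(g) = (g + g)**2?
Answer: 1179396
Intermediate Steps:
H(g) = 4*g**2 (H(g) = (2*g)**2 = 4*g**2)
H(-181)*9 = (4*(-181)**2)*9 = (4*32761)*9 = 131044*9 = 1179396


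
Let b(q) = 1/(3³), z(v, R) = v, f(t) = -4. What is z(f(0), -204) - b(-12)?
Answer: -109/27 ≈ -4.0370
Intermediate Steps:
b(q) = 1/27
z(f(0), -204) - b(-12) = -4 - 1*1/27 = -4 - 1/27 = -109/27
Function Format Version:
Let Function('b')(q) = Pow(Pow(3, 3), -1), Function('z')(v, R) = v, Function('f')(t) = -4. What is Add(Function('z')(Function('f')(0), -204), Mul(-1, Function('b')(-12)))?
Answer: Rational(-109, 27) ≈ -4.0370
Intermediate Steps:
Function('b')(q) = Rational(1, 27) (Function('b')(q) = Pow(27, -1) = Rational(1, 27))
Add(Function('z')(Function('f')(0), -204), Mul(-1, Function('b')(-12))) = Add(-4, Mul(-1, Rational(1, 27))) = Add(-4, Rational(-1, 27)) = Rational(-109, 27)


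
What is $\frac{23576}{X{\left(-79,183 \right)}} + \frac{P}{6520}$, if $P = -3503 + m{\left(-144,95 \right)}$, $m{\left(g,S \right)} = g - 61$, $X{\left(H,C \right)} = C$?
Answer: $\frac{38259239}{298290} \approx 128.26$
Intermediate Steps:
$m{\left(g,S \right)} = -61 + g$ ($m{\left(g,S \right)} = g - 61 = -61 + g$)
$P = -3708$ ($P = -3503 - 205 = -3708$)
$\frac{23576}{X{\left(-79,183 \right)}} + \frac{P}{6520} = \frac{23576}{183} - \frac{3708}{6520} = 23576 \cdot \frac{1}{183} - \frac{927}{1630} = \frac{23576}{183} - \frac{927}{1630} = \frac{38259239}{298290}$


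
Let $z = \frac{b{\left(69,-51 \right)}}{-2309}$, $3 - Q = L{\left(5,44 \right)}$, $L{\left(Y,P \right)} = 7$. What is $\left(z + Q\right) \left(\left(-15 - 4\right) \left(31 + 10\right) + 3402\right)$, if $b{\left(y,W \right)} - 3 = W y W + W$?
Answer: $- \frac{494847311}{2309} \approx -2.1431 \cdot 10^{5}$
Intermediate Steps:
$b{\left(y,W \right)} = 3 + W + y W^{2}$ ($b{\left(y,W \right)} = 3 + \left(W y W + W\right) = 3 + \left(y W^{2} + W\right) = 3 + \left(W + y W^{2}\right) = 3 + W + y W^{2}$)
$Q = -4$ ($Q = 3 - 7 = -4$)
$z = - \frac{179421}{2309}$ ($z = \frac{3 - 51 + 69 \left(-51\right)^{2}}{-2309} = \left(3 - 51 + 69 \cdot 2601\right) \left(- \frac{1}{2309}\right) = \left(3 - 51 + 179469\right) \left(- \frac{1}{2309}\right) = 179421 \left(- \frac{1}{2309}\right) = - \frac{179421}{2309} \approx -77.705$)
$\left(z + Q\right) \left(\left(-15 - 4\right) \left(31 + 10\right) + 3402\right) = \left(- \frac{179421}{2309} - 4\right) \left(\left(-15 - 4\right) \left(31 + 10\right) + 3402\right) = - \frac{188657 \left(\left(-15 - 4\right) 41 + 3402\right)}{2309} = - \frac{188657 \left(\left(-19\right) 41 + 3402\right)}{2309} = - \frac{188657 \left(-779 + 3402\right)}{2309} = \left(- \frac{188657}{2309}\right) 2623 = - \frac{494847311}{2309}$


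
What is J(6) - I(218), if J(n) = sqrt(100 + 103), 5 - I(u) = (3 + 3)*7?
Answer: 37 + sqrt(203) ≈ 51.248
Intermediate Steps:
I(u) = -37 (I(u) = 5 - (3 + 3)*7 = 5 - 6*7 = 5 - 1*42 = 5 - 42 = -37)
J(n) = sqrt(203)
J(6) - I(218) = sqrt(203) - 1*(-37) = sqrt(203) + 37 = 37 + sqrt(203)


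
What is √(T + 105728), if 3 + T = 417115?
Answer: 2*√130710 ≈ 723.08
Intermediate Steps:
T = 417112 (T = -3 + 417115 = 417112)
√(T + 105728) = √(417112 + 105728) = √522840 = 2*√130710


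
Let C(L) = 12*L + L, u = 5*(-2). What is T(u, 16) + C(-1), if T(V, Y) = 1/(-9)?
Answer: -118/9 ≈ -13.111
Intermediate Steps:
u = -10
T(V, Y) = -⅑
C(L) = 13*L
T(u, 16) + C(-1) = -⅑ + 13*(-1) = -⅑ - 13 = -118/9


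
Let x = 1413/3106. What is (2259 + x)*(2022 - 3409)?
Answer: -9733781529/3106 ≈ -3.1339e+6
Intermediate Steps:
x = 1413/3106 (x = 1413*(1/3106) = 1413/3106 ≈ 0.45493)
(2259 + x)*(2022 - 3409) = (2259 + 1413/3106)*(2022 - 3409) = (7017867/3106)*(-1387) = -9733781529/3106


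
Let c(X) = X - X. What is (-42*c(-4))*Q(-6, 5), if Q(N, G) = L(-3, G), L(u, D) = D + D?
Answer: 0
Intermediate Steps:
L(u, D) = 2*D
Q(N, G) = 2*G
c(X) = 0
(-42*c(-4))*Q(-6, 5) = (-42*0)*(2*5) = 0*10 = 0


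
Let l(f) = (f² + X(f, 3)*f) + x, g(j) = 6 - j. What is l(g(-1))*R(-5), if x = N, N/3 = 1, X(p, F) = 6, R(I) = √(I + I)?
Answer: 94*I*√10 ≈ 297.25*I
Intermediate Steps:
R(I) = √2*√I (R(I) = √(2*I) = √2*√I)
N = 3 (N = 3*1 = 3)
x = 3
l(f) = 3 + f² + 6*f (l(f) = (f² + 6*f) + 3 = 3 + f² + 6*f)
l(g(-1))*R(-5) = (3 + (6 - 1*(-1))² + 6*(6 - 1*(-1)))*(√2*√(-5)) = (3 + (6 + 1)² + 6*(6 + 1))*(√2*(I*√5)) = (3 + 7² + 6*7)*(I*√10) = (3 + 49 + 42)*(I*√10) = 94*(I*√10) = 94*I*√10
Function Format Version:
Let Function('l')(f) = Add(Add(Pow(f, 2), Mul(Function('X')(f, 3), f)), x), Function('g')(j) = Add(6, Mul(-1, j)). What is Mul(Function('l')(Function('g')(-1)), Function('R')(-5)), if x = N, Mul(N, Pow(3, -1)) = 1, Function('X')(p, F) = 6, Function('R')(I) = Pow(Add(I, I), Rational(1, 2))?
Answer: Mul(94, I, Pow(10, Rational(1, 2))) ≈ Mul(297.25, I)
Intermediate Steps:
Function('R')(I) = Mul(Pow(2, Rational(1, 2)), Pow(I, Rational(1, 2))) (Function('R')(I) = Pow(Mul(2, I), Rational(1, 2)) = Mul(Pow(2, Rational(1, 2)), Pow(I, Rational(1, 2))))
N = 3 (N = Mul(3, 1) = 3)
x = 3
Function('l')(f) = Add(3, Pow(f, 2), Mul(6, f)) (Function('l')(f) = Add(Add(Pow(f, 2), Mul(6, f)), 3) = Add(3, Pow(f, 2), Mul(6, f)))
Mul(Function('l')(Function('g')(-1)), Function('R')(-5)) = Mul(Add(3, Pow(Add(6, Mul(-1, -1)), 2), Mul(6, Add(6, Mul(-1, -1)))), Mul(Pow(2, Rational(1, 2)), Pow(-5, Rational(1, 2)))) = Mul(Add(3, Pow(Add(6, 1), 2), Mul(6, Add(6, 1))), Mul(Pow(2, Rational(1, 2)), Mul(I, Pow(5, Rational(1, 2))))) = Mul(Add(3, Pow(7, 2), Mul(6, 7)), Mul(I, Pow(10, Rational(1, 2)))) = Mul(Add(3, 49, 42), Mul(I, Pow(10, Rational(1, 2)))) = Mul(94, Mul(I, Pow(10, Rational(1, 2)))) = Mul(94, I, Pow(10, Rational(1, 2)))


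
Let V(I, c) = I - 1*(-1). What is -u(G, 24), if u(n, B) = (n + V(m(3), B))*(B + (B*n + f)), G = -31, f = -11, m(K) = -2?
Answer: -23392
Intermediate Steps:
V(I, c) = 1 + I (V(I, c) = I + 1 = 1 + I)
u(n, B) = (-1 + n)*(-11 + B + B*n) (u(n, B) = (n + (1 - 2))*(B + (B*n - 11)) = (n - 1)*(B + (-11 + B*n)) = (-1 + n)*(-11 + B + B*n))
-u(G, 24) = -(11 - 1*24 - 11*(-31) + 24*(-31)²) = -(11 - 24 + 341 + 24*961) = -(11 - 24 + 341 + 23064) = -1*23392 = -23392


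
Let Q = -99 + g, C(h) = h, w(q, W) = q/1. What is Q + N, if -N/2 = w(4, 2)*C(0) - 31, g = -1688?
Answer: -1725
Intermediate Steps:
w(q, W) = q (w(q, W) = q*1 = q)
Q = -1787 (Q = -99 - 1688 = -1787)
N = 62 (N = -2*(4*0 - 31) = -2*(0 - 31) = -2*(-31) = 62)
Q + N = -1787 + 62 = -1725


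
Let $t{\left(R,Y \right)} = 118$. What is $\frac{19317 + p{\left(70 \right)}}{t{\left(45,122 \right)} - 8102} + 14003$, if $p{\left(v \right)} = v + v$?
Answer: $\frac{111780495}{7984} \approx 14001.0$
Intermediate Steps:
$p{\left(v \right)} = 2 v$
$\frac{19317 + p{\left(70 \right)}}{t{\left(45,122 \right)} - 8102} + 14003 = \frac{19317 + 2 \cdot 70}{118 - 8102} + 14003 = \frac{19317 + 140}{-7984} + 14003 = 19457 \left(- \frac{1}{7984}\right) + 14003 = - \frac{19457}{7984} + 14003 = \frac{111780495}{7984}$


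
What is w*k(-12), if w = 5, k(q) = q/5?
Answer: -12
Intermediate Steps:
k(q) = q/5 (k(q) = q*(⅕) = q/5)
w*k(-12) = 5*((⅕)*(-12)) = 5*(-12/5) = -12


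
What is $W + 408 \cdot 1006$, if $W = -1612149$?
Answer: $-1201701$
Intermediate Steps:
$W + 408 \cdot 1006 = -1612149 + 408 \cdot 1006 = -1612149 + 410448 = -1201701$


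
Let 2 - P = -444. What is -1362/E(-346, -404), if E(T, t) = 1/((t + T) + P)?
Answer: 414048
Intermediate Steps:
P = 446 (P = 2 - 1*(-444) = 2 + 444 = 446)
E(T, t) = 1/(446 + T + t) (E(T, t) = 1/((t + T) + 446) = 1/((T + t) + 446) = 1/(446 + T + t))
-1362/E(-346, -404) = -1362/(1/(446 - 346 - 404)) = -1362/(1/(-304)) = -1362/(-1/304) = -1362*(-304) = 414048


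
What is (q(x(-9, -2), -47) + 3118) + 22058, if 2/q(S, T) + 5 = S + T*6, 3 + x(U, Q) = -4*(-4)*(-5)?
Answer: 4657559/185 ≈ 25176.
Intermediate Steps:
x(U, Q) = -83 (x(U, Q) = -3 - 4*(-4)*(-5) = -3 + 16*(-5) = -3 - 80 = -83)
q(S, T) = 2/(-5 + S + 6*T) (q(S, T) = 2/(-5 + (S + T*6)) = 2/(-5 + (S + 6*T)) = 2/(-5 + S + 6*T))
(q(x(-9, -2), -47) + 3118) + 22058 = (2/(-5 - 83 + 6*(-47)) + 3118) + 22058 = (2/(-5 - 83 - 282) + 3118) + 22058 = (2/(-370) + 3118) + 22058 = (2*(-1/370) + 3118) + 22058 = (-1/185 + 3118) + 22058 = 576829/185 + 22058 = 4657559/185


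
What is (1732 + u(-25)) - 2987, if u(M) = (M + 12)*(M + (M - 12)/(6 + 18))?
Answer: -21839/24 ≈ -909.96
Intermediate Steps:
u(M) = (12 + M)*(-½ + 25*M/24) (u(M) = (12 + M)*(M + (-12 + M)/24) = (12 + M)*(M + (-12 + M)*(1/24)) = (12 + M)*(M + (-½ + M/24)) = (12 + M)*(-½ + 25*M/24))
(1732 + u(-25)) - 2987 = (1732 + (-6 + 12*(-25) + (25/24)*(-25)²)) - 2987 = (1732 + (-6 - 300 + (25/24)*625)) - 2987 = (1732 + (-6 - 300 + 15625/24)) - 2987 = (1732 + 8281/24) - 2987 = 49849/24 - 2987 = -21839/24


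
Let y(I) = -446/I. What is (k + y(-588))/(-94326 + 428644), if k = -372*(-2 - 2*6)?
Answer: 1531375/98289492 ≈ 0.015580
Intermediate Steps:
k = 5208 (k = -372*(-2 - 12) = -372*(-14) = 5208)
(k + y(-588))/(-94326 + 428644) = (5208 - 446/(-588))/(-94326 + 428644) = (5208 - 446*(-1/588))/334318 = (5208 + 223/294)*(1/334318) = (1531375/294)*(1/334318) = 1531375/98289492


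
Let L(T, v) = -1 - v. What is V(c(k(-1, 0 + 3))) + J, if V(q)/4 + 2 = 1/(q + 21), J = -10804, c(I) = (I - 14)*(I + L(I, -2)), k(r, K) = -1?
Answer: -227048/21 ≈ -10812.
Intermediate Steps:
c(I) = (1 + I)*(-14 + I) (c(I) = (I - 14)*(I + (-1 - 1*(-2))) = (-14 + I)*(I + (-1 + 2)) = (-14 + I)*(I + 1) = (-14 + I)*(1 + I) = (1 + I)*(-14 + I))
V(q) = -8 + 4/(21 + q) (V(q) = -8 + 4/(q + 21) = -8 + 4/(21 + q))
V(c(k(-1, 0 + 3))) + J = 4*(-41 - 2*(-14 + (-1)² - 13*(-1)))/(21 + (-14 + (-1)² - 13*(-1))) - 10804 = 4*(-41 - 2*(-14 + 1 + 13))/(21 + (-14 + 1 + 13)) - 10804 = 4*(-41 - 2*0)/(21 + 0) - 10804 = 4*(-41 + 0)/21 - 10804 = 4*(1/21)*(-41) - 10804 = -164/21 - 10804 = -227048/21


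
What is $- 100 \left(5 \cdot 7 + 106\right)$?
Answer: $-14100$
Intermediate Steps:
$- 100 \left(5 \cdot 7 + 106\right) = - 100 \left(35 + 106\right) = \left(-100\right) 141 = -14100$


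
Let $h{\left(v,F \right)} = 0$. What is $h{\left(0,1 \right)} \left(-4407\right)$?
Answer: $0$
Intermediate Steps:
$h{\left(0,1 \right)} \left(-4407\right) = 0 \left(-4407\right) = 0$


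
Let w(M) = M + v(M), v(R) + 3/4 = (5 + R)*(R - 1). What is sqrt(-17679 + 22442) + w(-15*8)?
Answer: 55177/4 + sqrt(4763) ≈ 13863.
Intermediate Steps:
v(R) = -3/4 + (-1 + R)*(5 + R) (v(R) = -3/4 + (5 + R)*(R - 1) = -3/4 + (5 + R)*(-1 + R) = -3/4 + (-1 + R)*(5 + R))
w(M) = -23/4 + M**2 + 5*M (w(M) = M + (-23/4 + M**2 + 4*M) = -23/4 + M**2 + 5*M)
sqrt(-17679 + 22442) + w(-15*8) = sqrt(-17679 + 22442) + (-23/4 + (-15*8)**2 + 5*(-15*8)) = sqrt(4763) + (-23/4 + (-120)**2 + 5*(-120)) = sqrt(4763) + (-23/4 + 14400 - 600) = sqrt(4763) + 55177/4 = 55177/4 + sqrt(4763)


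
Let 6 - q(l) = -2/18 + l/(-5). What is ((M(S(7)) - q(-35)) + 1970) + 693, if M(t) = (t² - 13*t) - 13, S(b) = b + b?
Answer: 23984/9 ≈ 2664.9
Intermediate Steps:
S(b) = 2*b
M(t) = -13 + t² - 13*t
q(l) = 55/9 + l/5 (q(l) = 6 - (-2/18 + l/(-5)) = 6 - (-2*1/18 + l*(-⅕)) = 6 - (-⅑ - l/5) = 6 + (⅑ + l/5) = 55/9 + l/5)
((M(S(7)) - q(-35)) + 1970) + 693 = (((-13 + (2*7)² - 26*7) - (55/9 + (⅕)*(-35))) + 1970) + 693 = (((-13 + 14² - 13*14) - (55/9 - 7)) + 1970) + 693 = (((-13 + 196 - 182) - 1*(-8/9)) + 1970) + 693 = ((1 + 8/9) + 1970) + 693 = (17/9 + 1970) + 693 = 17747/9 + 693 = 23984/9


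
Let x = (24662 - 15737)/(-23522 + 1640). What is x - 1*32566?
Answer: -33934197/1042 ≈ -32566.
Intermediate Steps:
x = -425/1042 (x = 8925/(-21882) = 8925*(-1/21882) = -425/1042 ≈ -0.40787)
x - 1*32566 = -425/1042 - 1*32566 = -425/1042 - 32566 = -33934197/1042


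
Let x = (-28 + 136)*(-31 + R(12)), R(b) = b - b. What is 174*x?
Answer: -582552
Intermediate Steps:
R(b) = 0
x = -3348 (x = (-28 + 136)*(-31 + 0) = 108*(-31) = -3348)
174*x = 174*(-3348) = -582552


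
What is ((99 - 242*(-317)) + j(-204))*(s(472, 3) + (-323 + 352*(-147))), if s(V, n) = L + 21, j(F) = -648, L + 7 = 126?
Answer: -3955019955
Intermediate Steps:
L = 119 (L = -7 + 126 = 119)
s(V, n) = 140 (s(V, n) = 119 + 21 = 140)
((99 - 242*(-317)) + j(-204))*(s(472, 3) + (-323 + 352*(-147))) = ((99 - 242*(-317)) - 648)*(140 + (-323 + 352*(-147))) = ((99 + 76714) - 648)*(140 + (-323 - 51744)) = (76813 - 648)*(140 - 52067) = 76165*(-51927) = -3955019955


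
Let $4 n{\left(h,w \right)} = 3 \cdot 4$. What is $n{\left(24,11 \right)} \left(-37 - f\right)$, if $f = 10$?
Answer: $-141$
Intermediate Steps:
$n{\left(h,w \right)} = 3$ ($n{\left(h,w \right)} = \frac{3 \cdot 4}{4} = \frac{1}{4} \cdot 12 = 3$)
$n{\left(24,11 \right)} \left(-37 - f\right) = 3 \left(-37 - 10\right) = 3 \left(-47\right) = -141$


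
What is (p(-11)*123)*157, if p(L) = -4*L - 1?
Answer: 830373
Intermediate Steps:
p(L) = -1 - 4*L
(p(-11)*123)*157 = ((-1 - 4*(-11))*123)*157 = ((-1 + 44)*123)*157 = (43*123)*157 = 5289*157 = 830373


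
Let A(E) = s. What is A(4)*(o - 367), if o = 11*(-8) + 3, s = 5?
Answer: -2260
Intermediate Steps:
A(E) = 5
o = -85 (o = -88 + 3 = -85)
A(4)*(o - 367) = 5*(-85 - 367) = 5*(-452) = -2260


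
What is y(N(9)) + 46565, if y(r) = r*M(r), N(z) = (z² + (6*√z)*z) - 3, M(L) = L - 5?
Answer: 102965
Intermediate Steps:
M(L) = -5 + L
N(z) = -3 + z² + 6*z^(3/2) (N(z) = (z² + 6*z^(3/2)) - 3 = -3 + z² + 6*z^(3/2))
y(r) = r*(-5 + r)
y(N(9)) + 46565 = (-3 + 9² + 6*9^(3/2))*(-5 + (-3 + 9² + 6*9^(3/2))) + 46565 = (-3 + 81 + 6*27)*(-5 + (-3 + 81 + 6*27)) + 46565 = (-3 + 81 + 162)*(-5 + (-3 + 81 + 162)) + 46565 = 240*(-5 + 240) + 46565 = 240*235 + 46565 = 56400 + 46565 = 102965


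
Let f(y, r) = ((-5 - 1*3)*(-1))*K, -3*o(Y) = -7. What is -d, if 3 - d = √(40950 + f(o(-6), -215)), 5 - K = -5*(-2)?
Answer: -3 + √40910 ≈ 199.26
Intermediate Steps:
K = -5 (K = 5 - (-5)*(-2) = 5 - 1*10 = 5 - 10 = -5)
o(Y) = 7/3 (o(Y) = -⅓*(-7) = 7/3)
f(y, r) = -40 (f(y, r) = ((-5 - 1*3)*(-1))*(-5) = ((-5 - 3)*(-1))*(-5) = -8*(-1)*(-5) = 8*(-5) = -40)
d = 3 - √40910 (d = 3 - √(40950 - 40) = 3 - √40910 ≈ -199.26)
-d = -(3 - √40910) = -3 + √40910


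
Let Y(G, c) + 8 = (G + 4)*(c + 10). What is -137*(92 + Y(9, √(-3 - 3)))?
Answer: -29318 - 1781*I*√6 ≈ -29318.0 - 4362.5*I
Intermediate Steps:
Y(G, c) = -8 + (4 + G)*(10 + c) (Y(G, c) = -8 + (G + 4)*(c + 10) = -8 + (4 + G)*(10 + c))
-137*(92 + Y(9, √(-3 - 3))) = -137*(92 + (32 + 4*√(-3 - 3) + 10*9 + 9*√(-3 - 3))) = -137*(92 + (32 + 4*√(-6) + 90 + 9*√(-6))) = -137*(92 + (32 + 4*(I*√6) + 90 + 9*(I*√6))) = -137*(92 + (32 + 4*I*√6 + 90 + 9*I*√6)) = -137*(92 + (122 + 13*I*√6)) = -137*(214 + 13*I*√6) = -29318 - 1781*I*√6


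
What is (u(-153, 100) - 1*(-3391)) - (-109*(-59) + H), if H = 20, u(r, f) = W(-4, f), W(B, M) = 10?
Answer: -3050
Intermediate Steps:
u(r, f) = 10
(u(-153, 100) - 1*(-3391)) - (-109*(-59) + H) = (10 - 1*(-3391)) - (-109*(-59) + 20) = (10 + 3391) - (6431 + 20) = 3401 - 1*6451 = 3401 - 6451 = -3050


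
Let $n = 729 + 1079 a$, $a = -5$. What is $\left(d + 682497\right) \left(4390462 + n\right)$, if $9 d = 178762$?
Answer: $\frac{9241215726020}{3} \approx 3.0804 \cdot 10^{12}$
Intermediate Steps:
$d = \frac{178762}{9}$ ($d = \frac{1}{9} \cdot 178762 = \frac{178762}{9} \approx 19862.0$)
$n = -4666$ ($n = 729 + 1079 \left(-5\right) = 729 - 5395 = -4666$)
$\left(d + 682497\right) \left(4390462 + n\right) = \left(\frac{178762}{9} + 682497\right) \left(4390462 - 4666\right) = \frac{6321235}{9} \cdot 4385796 = \frac{9241215726020}{3}$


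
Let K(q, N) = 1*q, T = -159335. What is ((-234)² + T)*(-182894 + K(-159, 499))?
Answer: 19143499687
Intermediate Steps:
K(q, N) = q
((-234)² + T)*(-182894 + K(-159, 499)) = ((-234)² - 159335)*(-182894 - 159) = (54756 - 159335)*(-183053) = -104579*(-183053) = 19143499687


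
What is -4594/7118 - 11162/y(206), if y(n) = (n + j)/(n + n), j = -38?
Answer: -2045914474/74739 ≈ -27374.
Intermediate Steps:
y(n) = (-38 + n)/(2*n) (y(n) = (n - 38)/(n + n) = (-38 + n)/((2*n)) = (-38 + n)*(1/(2*n)) = (-38 + n)/(2*n))
-4594/7118 - 11162/y(206) = -4594/7118 - 11162*412/(-38 + 206) = -4594*1/7118 - 11162/((1/2)*(1/206)*168) = -2297/3559 - 11162/42/103 = -2297/3559 - 11162*103/42 = -2297/3559 - 574843/21 = -2045914474/74739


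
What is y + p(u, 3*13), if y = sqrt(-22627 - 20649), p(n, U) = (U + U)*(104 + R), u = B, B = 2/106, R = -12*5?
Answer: 3432 + 2*I*sqrt(10819) ≈ 3432.0 + 208.03*I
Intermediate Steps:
R = -60
B = 1/53 (B = 2*(1/106) = 1/53 ≈ 0.018868)
u = 1/53 ≈ 0.018868
p(n, U) = 88*U (p(n, U) = (U + U)*(104 - 60) = (2*U)*44 = 88*U)
y = 2*I*sqrt(10819) (y = sqrt(-43276) = 2*I*sqrt(10819) ≈ 208.03*I)
y + p(u, 3*13) = 2*I*sqrt(10819) + 88*(3*13) = 2*I*sqrt(10819) + 88*39 = 2*I*sqrt(10819) + 3432 = 3432 + 2*I*sqrt(10819)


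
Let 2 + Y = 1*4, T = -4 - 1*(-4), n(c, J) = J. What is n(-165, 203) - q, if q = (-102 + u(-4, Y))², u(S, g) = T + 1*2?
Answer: -9797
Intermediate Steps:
T = 0 (T = -4 + 4 = 0)
Y = 2 (Y = -2 + 1*4 = -2 + 4 = 2)
u(S, g) = 2 (u(S, g) = 0 + 1*2 = 0 + 2 = 2)
q = 10000 (q = (-102 + 2)² = (-100)² = 10000)
n(-165, 203) - q = 203 - 1*10000 = 203 - 10000 = -9797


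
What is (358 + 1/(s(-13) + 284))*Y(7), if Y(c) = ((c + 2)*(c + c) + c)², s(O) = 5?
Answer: 1830157007/289 ≈ 6.3327e+6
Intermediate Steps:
Y(c) = (c + 2*c*(2 + c))² (Y(c) = ((2 + c)*(2*c) + c)² = (2*c*(2 + c) + c)² = (c + 2*c*(2 + c))²)
(358 + 1/(s(-13) + 284))*Y(7) = (358 + 1/(5 + 284))*(7²*(5 + 2*7)²) = (358 + 1/289)*(49*(5 + 14)²) = (358 + 1/289)*(49*19²) = 103463*(49*361)/289 = (103463/289)*17689 = 1830157007/289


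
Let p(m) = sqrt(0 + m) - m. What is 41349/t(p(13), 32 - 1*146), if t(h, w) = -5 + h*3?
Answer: -1819356/1819 - 124047*sqrt(13)/1819 ≈ -1246.1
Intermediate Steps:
p(m) = sqrt(m) - m
t(h, w) = -5 + 3*h
41349/t(p(13), 32 - 1*146) = 41349/(-5 + 3*(sqrt(13) - 1*13)) = 41349/(-5 + 3*(sqrt(13) - 13)) = 41349/(-5 + 3*(-13 + sqrt(13))) = 41349/(-5 + (-39 + 3*sqrt(13))) = 41349/(-44 + 3*sqrt(13))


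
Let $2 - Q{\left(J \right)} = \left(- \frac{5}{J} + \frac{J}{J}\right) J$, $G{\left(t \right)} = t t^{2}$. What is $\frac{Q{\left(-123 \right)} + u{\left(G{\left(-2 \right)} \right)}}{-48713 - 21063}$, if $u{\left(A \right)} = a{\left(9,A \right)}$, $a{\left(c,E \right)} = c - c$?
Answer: $- \frac{65}{34888} \approx -0.0018631$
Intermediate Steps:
$a{\left(c,E \right)} = 0$
$G{\left(t \right)} = t^{3}$
$Q{\left(J \right)} = 2 - J \left(1 - \frac{5}{J}\right)$ ($Q{\left(J \right)} = 2 - \left(- \frac{5}{J} + \frac{J}{J}\right) J = 2 - \left(- \frac{5}{J} + 1\right) J = 2 - \left(1 - \frac{5}{J}\right) J = 2 - J \left(1 - \frac{5}{J}\right)$)
$u{\left(A \right)} = 0$
$\frac{Q{\left(-123 \right)} + u{\left(G{\left(-2 \right)} \right)}}{-48713 - 21063} = \frac{\left(7 - -123\right) + 0}{-48713 - 21063} = \frac{\left(7 + 123\right) + 0}{-69776} = \left(130 + 0\right) \left(- \frac{1}{69776}\right) = 130 \left(- \frac{1}{69776}\right) = - \frac{65}{34888}$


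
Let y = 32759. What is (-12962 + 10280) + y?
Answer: 30077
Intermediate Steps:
(-12962 + 10280) + y = (-12962 + 10280) + 32759 = -2682 + 32759 = 30077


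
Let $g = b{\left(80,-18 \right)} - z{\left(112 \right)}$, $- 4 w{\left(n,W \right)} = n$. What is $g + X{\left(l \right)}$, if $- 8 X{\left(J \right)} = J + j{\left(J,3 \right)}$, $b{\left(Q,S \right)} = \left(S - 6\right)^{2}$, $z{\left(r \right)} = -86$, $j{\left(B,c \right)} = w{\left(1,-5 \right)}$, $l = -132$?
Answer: $\frac{21713}{32} \approx 678.53$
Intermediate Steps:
$w{\left(n,W \right)} = - \frac{n}{4}$
$j{\left(B,c \right)} = - \frac{1}{4}$ ($j{\left(B,c \right)} = \left(- \frac{1}{4}\right) 1 = - \frac{1}{4}$)
$b{\left(Q,S \right)} = \left(-6 + S\right)^{2}$
$X{\left(J \right)} = \frac{1}{32} - \frac{J}{8}$ ($X{\left(J \right)} = - \frac{J - \frac{1}{4}}{8} = - \frac{- \frac{1}{4} + J}{8} = \frac{1}{32} - \frac{J}{8}$)
$g = 662$ ($g = \left(-6 - 18\right)^{2} - -86 = \left(-24\right)^{2} + 86 = 576 + 86 = 662$)
$g + X{\left(l \right)} = 662 + \left(\frac{1}{32} - - \frac{33}{2}\right) = 662 + \left(\frac{1}{32} + \frac{33}{2}\right) = 662 + \frac{529}{32} = \frac{21713}{32}$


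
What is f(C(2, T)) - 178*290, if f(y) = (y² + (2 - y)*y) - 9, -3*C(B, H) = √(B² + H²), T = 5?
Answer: -51629 - 2*√29/3 ≈ -51633.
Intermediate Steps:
C(B, H) = -√(B² + H²)/3
f(y) = -9 + y² + y*(2 - y) (f(y) = (y² + y*(2 - y)) - 9 = -9 + y² + y*(2 - y))
f(C(2, T)) - 178*290 = (-9 + 2*(-√(2² + 5²)/3)) - 178*290 = (-9 + 2*(-√(4 + 25)/3)) - 51620 = (-9 + 2*(-√29/3)) - 51620 = (-9 - 2*√29/3) - 51620 = -51629 - 2*√29/3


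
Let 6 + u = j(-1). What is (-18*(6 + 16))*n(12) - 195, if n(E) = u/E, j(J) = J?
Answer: 36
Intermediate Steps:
u = -7 (u = -6 - 1 = -7)
n(E) = -7/E
(-18*(6 + 16))*n(12) - 195 = (-18*(6 + 16))*(-7/12) - 195 = (-18*22)*(-7*1/12) - 195 = -396*(-7/12) - 195 = 231 - 195 = 36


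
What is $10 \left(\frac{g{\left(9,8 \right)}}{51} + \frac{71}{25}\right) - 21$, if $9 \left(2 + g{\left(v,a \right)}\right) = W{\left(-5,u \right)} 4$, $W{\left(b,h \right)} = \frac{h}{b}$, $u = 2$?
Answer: $\frac{16003}{2295} \approx 6.973$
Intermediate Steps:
$g{\left(v,a \right)} = - \frac{98}{45}$ ($g{\left(v,a \right)} = -2 + \frac{\frac{2}{-5} \cdot 4}{9} = -2 + \frac{2 \left(- \frac{1}{5}\right) 4}{9} = -2 + \frac{\left(- \frac{2}{5}\right) 4}{9} = -2 + \frac{1}{9} \left(- \frac{8}{5}\right) = -2 - \frac{8}{45} = - \frac{98}{45}$)
$10 \left(\frac{g{\left(9,8 \right)}}{51} + \frac{71}{25}\right) - 21 = 10 \left(- \frac{98}{45 \cdot 51} + \frac{71}{25}\right) - 21 = 10 \left(\left(- \frac{98}{45}\right) \frac{1}{51} + 71 \cdot \frac{1}{25}\right) - 21 = 10 \left(- \frac{98}{2295} + \frac{71}{25}\right) - 21 = 10 \cdot \frac{32099}{11475} - 21 = \frac{64198}{2295} - 21 = \frac{16003}{2295}$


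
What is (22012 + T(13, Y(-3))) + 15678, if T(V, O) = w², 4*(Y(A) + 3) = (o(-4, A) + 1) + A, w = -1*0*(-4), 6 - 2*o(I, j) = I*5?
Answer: 37690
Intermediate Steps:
o(I, j) = 3 - 5*I/2 (o(I, j) = 3 - I*5/2 = 3 - 5*I/2)
w = 0 (w = 0*(-4) = 0)
Y(A) = ½ + A/4 (Y(A) = -3 + (((3 - 5/2*(-4)) + 1) + A)/4 = -3 + (((3 + 10) + 1) + A)/4 = -3 + ((13 + 1) + A)/4 = -3 + (14 + A)/4 = -3 + (7/2 + A/4) = ½ + A/4)
T(V, O) = 0 (T(V, O) = 0² = 0)
(22012 + T(13, Y(-3))) + 15678 = (22012 + 0) + 15678 = 22012 + 15678 = 37690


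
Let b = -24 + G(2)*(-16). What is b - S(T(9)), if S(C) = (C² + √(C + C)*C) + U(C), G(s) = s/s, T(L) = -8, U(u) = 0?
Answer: -104 + 32*I ≈ -104.0 + 32.0*I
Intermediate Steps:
G(s) = 1
b = -40 (b = -24 + 1*(-16) = -24 - 16 = -40)
S(C) = C² + √2*C^(3/2) (S(C) = (C² + √(C + C)*C) + 0 = (C² + √(2*C)*C) + 0 = (C² + (√2*√C)*C) + 0 = (C² + √2*C^(3/2)) + 0 = C² + √2*C^(3/2))
b - S(T(9)) = -40 - ((-8)² + √2*(-8)^(3/2)) = -40 - (64 + √2*(-16*I*√2)) = -40 - (64 - 32*I) = -40 + (-64 + 32*I) = -104 + 32*I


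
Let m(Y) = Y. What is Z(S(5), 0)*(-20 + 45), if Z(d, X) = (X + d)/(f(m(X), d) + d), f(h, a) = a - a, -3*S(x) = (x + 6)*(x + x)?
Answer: 25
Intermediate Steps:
S(x) = -2*x*(6 + x)/3 (S(x) = -(x + 6)*(x + x)/3 = -(6 + x)*2*x/3 = -2*x*(6 + x)/3)
f(h, a) = 0
Z(d, X) = (X + d)/d (Z(d, X) = (X + d)/(0 + d) = (X + d)/d)
Z(S(5), 0)*(-20 + 45) = ((0 - ⅔*5*(6 + 5))/((-⅔*5*(6 + 5))))*(-20 + 45) = ((0 - ⅔*5*11)/((-⅔*5*11)))*25 = ((0 - 110/3)/(-110/3))*25 = -3/110*(-110/3)*25 = 1*25 = 25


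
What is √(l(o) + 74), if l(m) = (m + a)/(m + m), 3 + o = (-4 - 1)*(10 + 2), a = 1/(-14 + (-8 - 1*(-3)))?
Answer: 11*√98021/399 ≈ 8.6314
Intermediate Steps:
a = -1/19 (a = 1/(-14 + (-8 + 3)) = 1/(-14 - 5) = 1/(-19) = -1/19 ≈ -0.052632)
o = -63 (o = -3 + (-4 - 1)*(10 + 2) = -3 - 5*12 = -3 - 60 = -63)
l(m) = (-1/19 + m)/(2*m) (l(m) = (m - 1/19)/(m + m) = (-1/19 + m)/((2*m)) = (-1/19 + m)*(1/(2*m)) = (-1/19 + m)/(2*m))
√(l(o) + 74) = √((1/38)*(-1 + 19*(-63))/(-63) + 74) = √((1/38)*(-1/63)*(-1 - 1197) + 74) = √((1/38)*(-1/63)*(-1198) + 74) = √(599/1197 + 74) = √(89177/1197) = 11*√98021/399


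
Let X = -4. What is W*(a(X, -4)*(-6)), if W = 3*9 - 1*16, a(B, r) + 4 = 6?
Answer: -132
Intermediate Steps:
a(B, r) = 2 (a(B, r) = -4 + 6 = 2)
W = 11 (W = 27 - 16 = 11)
W*(a(X, -4)*(-6)) = 11*(2*(-6)) = 11*(-12) = -132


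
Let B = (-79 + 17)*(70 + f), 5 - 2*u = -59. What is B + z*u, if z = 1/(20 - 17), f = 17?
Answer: -16150/3 ≈ -5383.3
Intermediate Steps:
u = 32 (u = 5/2 - ½*(-59) = 5/2 + 59/2 = 32)
B = -5394 (B = (-79 + 17)*(70 + 17) = -62*87 = -5394)
z = ⅓ (z = 1/3 = ⅓ ≈ 0.33333)
B + z*u = -5394 + (⅓)*32 = -5394 + 32/3 = -16150/3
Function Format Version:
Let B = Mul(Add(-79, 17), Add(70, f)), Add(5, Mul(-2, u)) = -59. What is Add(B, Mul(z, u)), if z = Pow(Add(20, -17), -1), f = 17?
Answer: Rational(-16150, 3) ≈ -5383.3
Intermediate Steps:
u = 32 (u = Add(Rational(5, 2), Mul(Rational(-1, 2), -59)) = Add(Rational(5, 2), Rational(59, 2)) = 32)
B = -5394 (B = Mul(Add(-79, 17), Add(70, 17)) = Mul(-62, 87) = -5394)
z = Rational(1, 3) (z = Pow(3, -1) = Rational(1, 3) ≈ 0.33333)
Add(B, Mul(z, u)) = Add(-5394, Mul(Rational(1, 3), 32)) = Add(-5394, Rational(32, 3)) = Rational(-16150, 3)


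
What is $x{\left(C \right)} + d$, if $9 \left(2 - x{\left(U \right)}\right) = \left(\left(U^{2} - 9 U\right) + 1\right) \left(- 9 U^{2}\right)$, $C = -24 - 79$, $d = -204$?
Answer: $122395831$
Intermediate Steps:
$C = -103$
$x{\left(U \right)} = 2 + U^{2} \left(1 + U^{2} - 9 U\right)$ ($x{\left(U \right)} = 2 - \frac{\left(\left(U^{2} - 9 U\right) + 1\right) \left(- 9 U^{2}\right)}{9} = 2 - \frac{\left(1 + U^{2} - 9 U\right) \left(- 9 U^{2}\right)}{9} = 2 - \frac{\left(-9\right) U^{2} \left(1 + U^{2} - 9 U\right)}{9} = 2 + U^{2} \left(1 + U^{2} - 9 U\right)$)
$x{\left(C \right)} + d = \left(2 + \left(-103\right)^{2} + \left(-103\right)^{4} - 9 \left(-103\right)^{3}\right) - 204 = \left(2 + 10609 + 112550881 - -9834543\right) - 204 = \left(2 + 10609 + 112550881 + 9834543\right) - 204 = 122396035 - 204 = 122395831$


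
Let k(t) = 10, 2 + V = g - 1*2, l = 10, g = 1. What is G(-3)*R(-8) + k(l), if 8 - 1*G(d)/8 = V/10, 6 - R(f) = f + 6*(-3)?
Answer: 10674/5 ≈ 2134.8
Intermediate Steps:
V = -3 (V = -2 + (1 - 1*2) = -2 + (1 - 2) = -2 - 1 = -3)
R(f) = 24 - f (R(f) = 6 - (f + 6*(-3)) = 6 - (f - 18) = 6 - (-18 + f) = 6 + (18 - f) = 24 - f)
G(d) = 332/5 (G(d) = 64 - (-24)/10 = 64 - 8*(-3/10) = 64 + 12/5 = 332/5)
G(-3)*R(-8) + k(l) = 332*(24 - 1*(-8))/5 + 10 = 332*(24 + 8)/5 + 10 = (332/5)*32 + 10 = 10624/5 + 10 = 10674/5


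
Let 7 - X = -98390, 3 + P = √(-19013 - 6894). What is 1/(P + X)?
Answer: 98394/9681405143 - I*√25907/9681405143 ≈ 1.0163e-5 - 1.6625e-8*I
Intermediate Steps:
P = -3 + I*√25907 (P = -3 + √(-19013 - 6894) = -3 + √(-25907) = -3 + I*√25907 ≈ -3.0 + 160.96*I)
X = 98397 (X = 7 - 1*(-98390) = 7 + 98390 = 98397)
1/(P + X) = 1/((-3 + I*√25907) + 98397) = 1/(98394 + I*√25907)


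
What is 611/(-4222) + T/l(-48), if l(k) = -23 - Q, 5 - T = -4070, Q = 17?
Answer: -1722909/16888 ≈ -102.02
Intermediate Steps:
T = 4075 (T = 5 - 1*(-4070) = 5 + 4070 = 4075)
l(k) = -40 (l(k) = -23 - 1*17 = -23 - 17 = -40)
611/(-4222) + T/l(-48) = 611/(-4222) + 4075/(-40) = 611*(-1/4222) + 4075*(-1/40) = -611/4222 - 815/8 = -1722909/16888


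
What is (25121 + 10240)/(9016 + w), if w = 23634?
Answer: 35361/32650 ≈ 1.0830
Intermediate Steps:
(25121 + 10240)/(9016 + w) = (25121 + 10240)/(9016 + 23634) = 35361/32650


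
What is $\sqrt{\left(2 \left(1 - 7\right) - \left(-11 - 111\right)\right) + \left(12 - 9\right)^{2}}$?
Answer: $\sqrt{119} \approx 10.909$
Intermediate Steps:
$\sqrt{\left(2 \left(1 - 7\right) - \left(-11 - 111\right)\right) + \left(12 - 9\right)^{2}} = \sqrt{\left(2 \left(-6\right) - -122\right) + 3^{2}} = \sqrt{\left(-12 + 122\right) + 9} = \sqrt{110 + 9} = \sqrt{119}$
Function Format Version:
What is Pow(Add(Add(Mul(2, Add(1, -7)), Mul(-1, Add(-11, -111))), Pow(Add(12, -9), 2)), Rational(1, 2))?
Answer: Pow(119, Rational(1, 2)) ≈ 10.909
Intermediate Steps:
Pow(Add(Add(Mul(2, Add(1, -7)), Mul(-1, Add(-11, -111))), Pow(Add(12, -9), 2)), Rational(1, 2)) = Pow(Add(Add(Mul(2, -6), Mul(-1, -122)), Pow(3, 2)), Rational(1, 2)) = Pow(Add(Add(-12, 122), 9), Rational(1, 2)) = Pow(Add(110, 9), Rational(1, 2)) = Pow(119, Rational(1, 2))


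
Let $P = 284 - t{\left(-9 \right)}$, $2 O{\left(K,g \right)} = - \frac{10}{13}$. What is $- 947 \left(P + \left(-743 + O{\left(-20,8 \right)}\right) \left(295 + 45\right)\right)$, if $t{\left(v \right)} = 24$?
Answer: $\frac{3108413860}{13} \approx 2.3911 \cdot 10^{8}$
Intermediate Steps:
$O{\left(K,g \right)} = - \frac{5}{13}$ ($O{\left(K,g \right)} = \frac{\left(-10\right) \frac{1}{13}}{2} = \frac{1}{2} \left(- \frac{10}{13}\right) = - \frac{5}{13}$)
$P = 260$ ($P = 284 - 24 = 260$)
$- 947 \left(P + \left(-743 + O{\left(-20,8 \right)}\right) \left(295 + 45\right)\right) = - 947 \left(260 + \left(-743 - \frac{5}{13}\right) \left(295 + 45\right)\right) = - 947 \left(260 - \frac{3285760}{13}\right) = \left(-947\right) \left(- \frac{3282380}{13}\right) = \frac{3108413860}{13}$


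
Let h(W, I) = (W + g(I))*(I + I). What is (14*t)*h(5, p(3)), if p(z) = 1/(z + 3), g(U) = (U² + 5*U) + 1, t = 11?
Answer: 19019/54 ≈ 352.20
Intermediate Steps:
g(U) = 1 + U² + 5*U
p(z) = 1/(3 + z)
h(W, I) = 2*I*(1 + W + I² + 5*I) (h(W, I) = (W + (1 + I² + 5*I))*(I + I) = (1 + W + I² + 5*I)*(2*I) = 2*I*(1 + W + I² + 5*I))
(14*t)*h(5, p(3)) = (14*11)*(2*(1 + 5 + (1/(3 + 3))² + 5/(3 + 3))/(3 + 3)) = 154*(2*(1 + 5 + (1/6)² + 5/6)/6) = 154*(2*(⅙)*(1 + 5 + (⅙)² + 5*(⅙))) = 154*(2*(⅙)*(1 + 5 + 1/36 + ⅚)) = 154*(2*(⅙)*(247/36)) = 154*(247/108) = 19019/54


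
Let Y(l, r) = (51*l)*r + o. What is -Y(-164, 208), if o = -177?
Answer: 1739889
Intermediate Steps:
Y(l, r) = -177 + 51*l*r (Y(l, r) = (51*l)*r - 177 = 51*l*r - 177 = -177 + 51*l*r)
-Y(-164, 208) = -(-177 + 51*(-164)*208) = -(-177 - 1739712) = -1*(-1739889) = 1739889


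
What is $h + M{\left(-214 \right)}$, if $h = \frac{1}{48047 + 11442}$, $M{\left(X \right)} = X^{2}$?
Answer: $\frac{2724358245}{59489} \approx 45796.0$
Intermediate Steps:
$h = \frac{1}{59489} \approx 1.681 \cdot 10^{-5}$
$h + M{\left(-214 \right)} = \frac{1}{59489} + \left(-214\right)^{2} = \frac{1}{59489} + 45796 = \frac{2724358245}{59489}$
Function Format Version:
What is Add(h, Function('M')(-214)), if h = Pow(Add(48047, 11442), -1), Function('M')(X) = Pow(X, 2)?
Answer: Rational(2724358245, 59489) ≈ 45796.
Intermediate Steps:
h = Rational(1, 59489) (h = Pow(59489, -1) = Rational(1, 59489) ≈ 1.6810e-5)
Add(h, Function('M')(-214)) = Add(Rational(1, 59489), Pow(-214, 2)) = Add(Rational(1, 59489), 45796) = Rational(2724358245, 59489)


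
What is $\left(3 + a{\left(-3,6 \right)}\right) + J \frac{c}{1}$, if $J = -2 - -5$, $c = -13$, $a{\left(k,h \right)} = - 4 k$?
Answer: $-24$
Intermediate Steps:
$J = 3$ ($J = -2 + 5 = 3$)
$\left(3 + a{\left(-3,6 \right)}\right) + J \frac{c}{1} = \left(3 - -12\right) + 3 \left(- \frac{13}{1}\right) = \left(3 + 12\right) + 3 \left(\left(-13\right) 1\right) = 15 + 3 \left(-13\right) = 15 - 39 = -24$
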